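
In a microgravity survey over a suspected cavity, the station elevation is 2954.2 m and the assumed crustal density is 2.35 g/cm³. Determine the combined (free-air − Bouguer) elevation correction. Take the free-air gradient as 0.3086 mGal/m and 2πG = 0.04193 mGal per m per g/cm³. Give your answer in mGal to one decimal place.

Combined gradient = 0.3086 − 0.04193 × 2.35 = 0.2100645 mGal/m
Combined elevation correction = 0.2100645 × 2954.2 = 620.6 mGal

620.6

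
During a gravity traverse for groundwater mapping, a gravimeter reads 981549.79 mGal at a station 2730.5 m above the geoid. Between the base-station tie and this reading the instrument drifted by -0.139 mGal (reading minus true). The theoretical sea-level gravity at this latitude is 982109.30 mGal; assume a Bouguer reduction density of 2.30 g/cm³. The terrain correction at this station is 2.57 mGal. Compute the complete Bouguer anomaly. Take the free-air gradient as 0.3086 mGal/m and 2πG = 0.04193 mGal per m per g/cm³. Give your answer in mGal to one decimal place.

Drift-corrected reading = 981549.79 − (-0.139) = 981549.929 mGal
Free-air correction = 0.3086 × 2730.5 = 842.63 mGal
Free-air anomaly = 981549.929 − 982109.30 + (842.63) = 283.259 mGal
Bouguer slab correction = 0.04193 × 2.30 × 2730.5 = 263.33 mGal
Simple Bouguer anomaly = 283.259 − (263.33) = 19.929 mGal
Complete Bouguer anomaly = 19.929 + 2.57 = 22.499 mGal

22.5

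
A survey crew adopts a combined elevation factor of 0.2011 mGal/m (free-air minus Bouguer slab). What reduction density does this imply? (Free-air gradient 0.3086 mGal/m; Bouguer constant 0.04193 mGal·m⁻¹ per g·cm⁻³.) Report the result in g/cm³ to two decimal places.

0.2011 = 0.3086 − 0.04193 × ρ
ρ = (0.3086 − 0.2011) / 0.04193 = 2.56 g/cm³

2.56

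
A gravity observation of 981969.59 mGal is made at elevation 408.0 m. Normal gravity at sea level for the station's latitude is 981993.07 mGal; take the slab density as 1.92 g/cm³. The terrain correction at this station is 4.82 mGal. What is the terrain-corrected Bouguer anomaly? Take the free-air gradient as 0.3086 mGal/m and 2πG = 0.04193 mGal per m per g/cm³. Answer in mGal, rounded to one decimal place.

74.4

Free-air correction = 0.3086 × 408.0 = 125.91 mGal
Free-air anomaly = 981969.59 − 981993.07 + (125.91) = 102.43 mGal
Bouguer slab correction = 0.04193 × 1.92 × 408.0 = 32.85 mGal
Simple Bouguer anomaly = 102.43 − (32.85) = 69.58 mGal
Complete Bouguer anomaly = 69.58 + 4.82 = 74.40 mGal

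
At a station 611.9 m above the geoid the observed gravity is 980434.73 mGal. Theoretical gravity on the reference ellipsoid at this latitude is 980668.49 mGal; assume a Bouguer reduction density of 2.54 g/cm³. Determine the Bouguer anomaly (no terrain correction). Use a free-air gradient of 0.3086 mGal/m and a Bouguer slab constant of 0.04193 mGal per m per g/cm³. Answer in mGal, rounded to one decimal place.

-110.1

Free-air correction = 0.3086 × 611.9 = 188.83 mGal
Free-air anomaly = 980434.73 − 980668.49 + (188.83) = -44.93 mGal
Bouguer slab correction = 0.04193 × 2.54 × 611.9 = 65.17 mGal
Simple Bouguer anomaly = -44.93 − (65.17) = -110.10 mGal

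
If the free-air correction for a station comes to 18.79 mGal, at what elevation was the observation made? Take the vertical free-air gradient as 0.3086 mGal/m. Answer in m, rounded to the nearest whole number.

h = 18.79 / 0.3086 = 60.89 m

61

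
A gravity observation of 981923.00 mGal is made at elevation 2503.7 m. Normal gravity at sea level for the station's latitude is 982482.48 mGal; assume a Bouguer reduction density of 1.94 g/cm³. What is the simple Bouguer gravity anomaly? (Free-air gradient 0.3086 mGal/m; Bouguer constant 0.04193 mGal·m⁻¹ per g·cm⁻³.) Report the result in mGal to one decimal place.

9.5

Free-air correction = 0.3086 × 2503.7 = 772.64 mGal
Free-air anomaly = 981923.00 − 982482.48 + (772.64) = 213.16 mGal
Bouguer slab correction = 0.04193 × 1.94 × 2503.7 = 203.66 mGal
Simple Bouguer anomaly = 213.16 − (203.66) = 9.50 mGal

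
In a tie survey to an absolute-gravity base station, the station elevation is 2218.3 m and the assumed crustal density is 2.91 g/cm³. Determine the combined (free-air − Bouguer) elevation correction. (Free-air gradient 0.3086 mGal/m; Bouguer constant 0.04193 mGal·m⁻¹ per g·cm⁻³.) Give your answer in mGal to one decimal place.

413.9

Combined gradient = 0.3086 − 0.04193 × 2.91 = 0.1865837 mGal/m
Combined elevation correction = 0.1865837 × 2218.3 = 413.9 mGal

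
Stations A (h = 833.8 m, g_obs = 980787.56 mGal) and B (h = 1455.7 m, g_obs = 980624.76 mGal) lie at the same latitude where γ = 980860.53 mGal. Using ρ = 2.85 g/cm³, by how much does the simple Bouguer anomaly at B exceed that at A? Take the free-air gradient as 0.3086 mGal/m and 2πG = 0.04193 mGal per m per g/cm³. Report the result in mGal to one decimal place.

Δg_SB(A) = 980787.56 − 980860.53 + 0.3086×833.8 − 0.04193×2.85×833.8 = 84.70 mGal
Δg_SB(B) = 980624.76 − 980860.53 + 0.3086×1455.7 − 0.04193×2.85×1455.7 = 39.50 mGal
Difference = 39.50 − (84.70) = -45.20 mGal

-45.2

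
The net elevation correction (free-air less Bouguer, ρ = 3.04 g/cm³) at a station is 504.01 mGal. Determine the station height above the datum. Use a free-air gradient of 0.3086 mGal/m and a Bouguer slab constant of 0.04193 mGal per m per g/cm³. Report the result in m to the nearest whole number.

Combined gradient = 0.3086 − 0.04193 × 3.04 = 0.1811328 mGal/m
h = 504.01 / 0.1811328 = 2782.54 m

2783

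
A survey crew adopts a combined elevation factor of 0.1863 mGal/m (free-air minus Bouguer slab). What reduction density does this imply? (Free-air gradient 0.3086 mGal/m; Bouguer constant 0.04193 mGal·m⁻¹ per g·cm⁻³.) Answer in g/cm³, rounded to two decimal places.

0.1863 = 0.3086 − 0.04193 × ρ
ρ = (0.3086 − 0.1863) / 0.04193 = 2.92 g/cm³

2.92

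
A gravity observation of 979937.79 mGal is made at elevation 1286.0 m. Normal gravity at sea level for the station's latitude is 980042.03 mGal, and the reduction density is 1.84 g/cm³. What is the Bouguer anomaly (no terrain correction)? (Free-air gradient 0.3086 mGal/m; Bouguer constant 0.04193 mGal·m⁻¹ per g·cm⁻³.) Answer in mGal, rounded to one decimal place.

Free-air correction = 0.3086 × 1286.0 = 396.86 mGal
Free-air anomaly = 979937.79 − 980042.03 + (396.86) = 292.62 mGal
Bouguer slab correction = 0.04193 × 1.84 × 1286.0 = 99.22 mGal
Simple Bouguer anomaly = 292.62 − (99.22) = 193.40 mGal

193.4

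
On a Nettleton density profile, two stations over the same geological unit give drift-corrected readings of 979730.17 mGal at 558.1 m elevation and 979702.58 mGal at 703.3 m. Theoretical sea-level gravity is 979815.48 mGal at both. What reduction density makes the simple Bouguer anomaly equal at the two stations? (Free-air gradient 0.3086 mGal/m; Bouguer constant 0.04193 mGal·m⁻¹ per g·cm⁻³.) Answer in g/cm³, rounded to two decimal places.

Δg_obs = 979702.58 − 979730.17 = -27.59 mGal over Δh = 703.3 − 558.1 = 145.2 m
Equal Bouguer anomalies ⇒ Δg_obs + (0.3086 − 0.04193ρ)·Δh = 0
0.3086 − 0.04193ρ = −Δg_obs/Δh = 0.19001
ρ = (0.3086 − 0.19001) / 0.04193 = 2.83 g/cm³

2.83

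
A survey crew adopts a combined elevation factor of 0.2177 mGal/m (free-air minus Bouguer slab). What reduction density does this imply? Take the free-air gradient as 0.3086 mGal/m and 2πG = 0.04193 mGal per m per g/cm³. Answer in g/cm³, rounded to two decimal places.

2.17

0.2177 = 0.3086 − 0.04193 × ρ
ρ = (0.3086 − 0.2177) / 0.04193 = 2.17 g/cm³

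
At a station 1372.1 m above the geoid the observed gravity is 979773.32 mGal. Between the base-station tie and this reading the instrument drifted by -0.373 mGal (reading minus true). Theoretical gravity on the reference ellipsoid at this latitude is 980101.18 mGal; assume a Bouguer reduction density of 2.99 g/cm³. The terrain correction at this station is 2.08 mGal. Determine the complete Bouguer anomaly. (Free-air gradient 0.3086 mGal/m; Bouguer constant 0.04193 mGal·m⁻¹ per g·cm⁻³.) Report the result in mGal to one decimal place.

Drift-corrected reading = 979773.32 − (-0.373) = 979773.693 mGal
Free-air correction = 0.3086 × 1372.1 = 423.43 mGal
Free-air anomaly = 979773.693 − 980101.18 + (423.43) = 95.943 mGal
Bouguer slab correction = 0.04193 × 2.99 × 1372.1 = 172.02 mGal
Simple Bouguer anomaly = 95.943 − (172.02) = -76.077 mGal
Complete Bouguer anomaly = -76.077 + 2.08 = -73.997 mGal

-74.0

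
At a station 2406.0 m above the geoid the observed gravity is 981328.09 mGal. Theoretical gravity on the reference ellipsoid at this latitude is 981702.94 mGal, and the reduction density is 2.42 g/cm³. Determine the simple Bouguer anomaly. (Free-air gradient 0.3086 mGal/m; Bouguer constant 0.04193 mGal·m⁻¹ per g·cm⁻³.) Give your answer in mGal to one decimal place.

123.5

Free-air correction = 0.3086 × 2406.0 = 742.49 mGal
Free-air anomaly = 981328.09 − 981702.94 + (742.49) = 367.64 mGal
Bouguer slab correction = 0.04193 × 2.42 × 2406.0 = 244.14 mGal
Simple Bouguer anomaly = 367.64 − (244.14) = 123.50 mGal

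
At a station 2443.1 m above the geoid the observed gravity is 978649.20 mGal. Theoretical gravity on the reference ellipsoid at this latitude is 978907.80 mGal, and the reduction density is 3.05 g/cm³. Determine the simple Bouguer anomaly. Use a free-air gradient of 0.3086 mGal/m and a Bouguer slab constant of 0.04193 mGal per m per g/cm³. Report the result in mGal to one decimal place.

Free-air correction = 0.3086 × 2443.1 = 753.94 mGal
Free-air anomaly = 978649.20 − 978907.80 + (753.94) = 495.34 mGal
Bouguer slab correction = 0.04193 × 3.05 × 2443.1 = 312.44 mGal
Simple Bouguer anomaly = 495.34 − (312.44) = 182.90 mGal

182.9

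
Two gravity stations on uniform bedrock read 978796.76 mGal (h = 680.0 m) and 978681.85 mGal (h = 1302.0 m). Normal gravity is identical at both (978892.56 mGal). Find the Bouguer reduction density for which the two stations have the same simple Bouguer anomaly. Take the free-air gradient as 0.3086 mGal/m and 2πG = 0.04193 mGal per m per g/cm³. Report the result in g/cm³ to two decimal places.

Δg_obs = 978681.85 − 978796.76 = -114.91 mGal over Δh = 1302.0 − 680.0 = 622.0 m
Equal Bouguer anomalies ⇒ Δg_obs + (0.3086 − 0.04193ρ)·Δh = 0
0.3086 − 0.04193ρ = −Δg_obs/Δh = 0.18474
ρ = (0.3086 − 0.18474) / 0.04193 = 2.95 g/cm³

2.95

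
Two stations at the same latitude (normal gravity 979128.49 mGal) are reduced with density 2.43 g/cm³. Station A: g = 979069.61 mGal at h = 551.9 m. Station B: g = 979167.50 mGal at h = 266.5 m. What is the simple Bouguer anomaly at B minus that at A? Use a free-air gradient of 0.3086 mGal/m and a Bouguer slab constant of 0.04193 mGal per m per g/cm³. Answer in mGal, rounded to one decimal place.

38.9

Δg_SB(A) = 979069.61 − 979128.49 + 0.3086×551.9 − 0.04193×2.43×551.9 = 55.20 mGal
Δg_SB(B) = 979167.50 − 979128.49 + 0.3086×266.5 − 0.04193×2.43×266.5 = 94.10 mGal
Difference = 94.10 − (55.20) = 38.90 mGal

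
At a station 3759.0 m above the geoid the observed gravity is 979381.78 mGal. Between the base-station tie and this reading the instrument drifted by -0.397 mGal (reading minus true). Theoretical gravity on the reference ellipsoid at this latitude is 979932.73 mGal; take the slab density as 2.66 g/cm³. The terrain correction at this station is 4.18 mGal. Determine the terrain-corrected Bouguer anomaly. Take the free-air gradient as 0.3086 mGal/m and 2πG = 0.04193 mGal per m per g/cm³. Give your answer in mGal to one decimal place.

194.4

Drift-corrected reading = 979381.78 − (-0.397) = 979382.177 mGal
Free-air correction = 0.3086 × 3759.0 = 1160.03 mGal
Free-air anomaly = 979382.177 − 979932.73 + (1160.03) = 609.477 mGal
Bouguer slab correction = 0.04193 × 2.66 × 3759.0 = 419.26 mGal
Simple Bouguer anomaly = 609.477 − (419.26) = 190.217 mGal
Complete Bouguer anomaly = 190.217 + 4.18 = 194.397 mGal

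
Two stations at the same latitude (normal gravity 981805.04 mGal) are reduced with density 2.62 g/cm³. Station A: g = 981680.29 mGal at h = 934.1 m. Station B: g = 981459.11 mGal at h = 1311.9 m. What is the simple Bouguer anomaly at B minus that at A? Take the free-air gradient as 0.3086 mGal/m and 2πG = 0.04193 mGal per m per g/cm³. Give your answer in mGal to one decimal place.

Δg_SB(A) = 981680.29 − 981805.04 + 0.3086×934.1 − 0.04193×2.62×934.1 = 60.90 mGal
Δg_SB(B) = 981459.11 − 981805.04 + 0.3086×1311.9 − 0.04193×2.62×1311.9 = -85.20 mGal
Difference = -85.20 − (60.90) = -146.10 mGal

-146.1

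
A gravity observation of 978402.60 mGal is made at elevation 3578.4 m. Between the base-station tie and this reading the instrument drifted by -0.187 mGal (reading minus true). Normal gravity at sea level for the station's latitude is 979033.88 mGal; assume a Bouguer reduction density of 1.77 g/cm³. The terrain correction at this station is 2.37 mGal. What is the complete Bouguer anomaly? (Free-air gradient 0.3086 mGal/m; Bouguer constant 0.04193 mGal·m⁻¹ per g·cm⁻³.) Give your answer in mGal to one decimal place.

210.0

Drift-corrected reading = 978402.60 − (-0.187) = 978402.787 mGal
Free-air correction = 0.3086 × 3578.4 = 1104.29 mGal
Free-air anomaly = 978402.787 − 979033.88 + (1104.29) = 473.197 mGal
Bouguer slab correction = 0.04193 × 1.77 × 3578.4 = 265.57 mGal
Simple Bouguer anomaly = 473.197 − (265.57) = 207.627 mGal
Complete Bouguer anomaly = 207.627 + 2.37 = 209.997 mGal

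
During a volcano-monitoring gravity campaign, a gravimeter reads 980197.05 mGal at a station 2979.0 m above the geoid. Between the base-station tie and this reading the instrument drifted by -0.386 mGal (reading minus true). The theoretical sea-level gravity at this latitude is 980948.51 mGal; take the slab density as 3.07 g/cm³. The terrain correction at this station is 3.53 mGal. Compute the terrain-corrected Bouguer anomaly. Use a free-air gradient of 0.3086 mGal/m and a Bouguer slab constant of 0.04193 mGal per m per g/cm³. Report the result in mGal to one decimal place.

-211.7

Drift-corrected reading = 980197.05 − (-0.386) = 980197.436 mGal
Free-air correction = 0.3086 × 2979.0 = 919.32 mGal
Free-air anomaly = 980197.436 − 980948.51 + (919.32) = 168.246 mGal
Bouguer slab correction = 0.04193 × 3.07 × 2979.0 = 383.47 mGal
Simple Bouguer anomaly = 168.246 − (383.47) = -215.224 mGal
Complete Bouguer anomaly = -215.224 + 3.53 = -211.694 mGal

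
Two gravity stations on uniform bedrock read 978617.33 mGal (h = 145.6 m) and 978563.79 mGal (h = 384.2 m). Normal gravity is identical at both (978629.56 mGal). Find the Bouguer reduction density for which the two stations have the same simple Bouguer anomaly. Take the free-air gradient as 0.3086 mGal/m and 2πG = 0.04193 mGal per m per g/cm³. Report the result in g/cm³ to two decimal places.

Δg_obs = 978563.79 − 978617.33 = -53.54 mGal over Δh = 384.2 − 145.6 = 238.6 m
Equal Bouguer anomalies ⇒ Δg_obs + (0.3086 − 0.04193ρ)·Δh = 0
0.3086 − 0.04193ρ = −Δg_obs/Δh = 0.22439
ρ = (0.3086 − 0.22439) / 0.04193 = 2.01 g/cm³

2.01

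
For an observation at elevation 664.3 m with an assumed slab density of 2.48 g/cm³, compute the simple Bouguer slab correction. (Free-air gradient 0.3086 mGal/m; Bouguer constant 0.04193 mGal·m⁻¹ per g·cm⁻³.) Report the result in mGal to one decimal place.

69.1

Bouguer slab correction = 0.04193 × 2.48 × 664.3 = 69.1 mGal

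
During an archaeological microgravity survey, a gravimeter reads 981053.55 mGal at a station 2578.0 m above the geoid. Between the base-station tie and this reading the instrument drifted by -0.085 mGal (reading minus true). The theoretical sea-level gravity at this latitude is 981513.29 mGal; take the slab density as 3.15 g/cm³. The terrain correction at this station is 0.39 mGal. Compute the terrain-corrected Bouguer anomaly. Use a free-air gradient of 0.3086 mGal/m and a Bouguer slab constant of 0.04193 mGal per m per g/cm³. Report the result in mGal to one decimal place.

Drift-corrected reading = 981053.55 − (-0.085) = 981053.635 mGal
Free-air correction = 0.3086 × 2578.0 = 795.57 mGal
Free-air anomaly = 981053.635 − 981513.29 + (795.57) = 335.915 mGal
Bouguer slab correction = 0.04193 × 3.15 × 2578.0 = 340.50 mGal
Simple Bouguer anomaly = 335.915 − (340.50) = -4.585 mGal
Complete Bouguer anomaly = -4.585 + 0.39 = -4.195 mGal

-4.2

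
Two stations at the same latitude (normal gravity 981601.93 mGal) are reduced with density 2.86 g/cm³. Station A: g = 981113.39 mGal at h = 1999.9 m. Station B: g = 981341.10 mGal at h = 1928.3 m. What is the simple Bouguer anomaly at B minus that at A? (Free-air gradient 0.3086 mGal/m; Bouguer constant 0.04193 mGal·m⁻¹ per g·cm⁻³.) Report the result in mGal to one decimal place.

Δg_SB(A) = 981113.39 − 981601.93 + 0.3086×1999.9 − 0.04193×2.86×1999.9 = -111.20 mGal
Δg_SB(B) = 981341.10 − 981601.93 + 0.3086×1928.3 − 0.04193×2.86×1928.3 = 103.00 mGal
Difference = 103.00 − (-111.20) = 214.20 mGal

214.2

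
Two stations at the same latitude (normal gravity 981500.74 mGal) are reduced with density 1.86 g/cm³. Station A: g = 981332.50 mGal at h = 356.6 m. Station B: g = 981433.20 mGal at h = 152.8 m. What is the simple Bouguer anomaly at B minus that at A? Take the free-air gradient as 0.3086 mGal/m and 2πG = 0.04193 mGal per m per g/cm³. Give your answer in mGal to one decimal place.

Δg_SB(A) = 981332.50 − 981500.74 + 0.3086×356.6 − 0.04193×1.86×356.6 = -86.00 mGal
Δg_SB(B) = 981433.20 − 981500.74 + 0.3086×152.8 − 0.04193×1.86×152.8 = -32.30 mGal
Difference = -32.30 − (-86.00) = 53.70 mGal

53.7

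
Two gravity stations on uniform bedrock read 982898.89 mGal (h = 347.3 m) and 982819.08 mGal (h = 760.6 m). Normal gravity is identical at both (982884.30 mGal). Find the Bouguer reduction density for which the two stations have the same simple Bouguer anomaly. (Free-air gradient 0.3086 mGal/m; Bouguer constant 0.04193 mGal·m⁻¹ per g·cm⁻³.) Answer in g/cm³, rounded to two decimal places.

Δg_obs = 982819.08 − 982898.89 = -79.81 mGal over Δh = 760.6 − 347.3 = 413.3 m
Equal Bouguer anomalies ⇒ Δg_obs + (0.3086 − 0.04193ρ)·Δh = 0
0.3086 − 0.04193ρ = −Δg_obs/Δh = 0.19310
ρ = (0.3086 − 0.19310) / 0.04193 = 2.75 g/cm³

2.75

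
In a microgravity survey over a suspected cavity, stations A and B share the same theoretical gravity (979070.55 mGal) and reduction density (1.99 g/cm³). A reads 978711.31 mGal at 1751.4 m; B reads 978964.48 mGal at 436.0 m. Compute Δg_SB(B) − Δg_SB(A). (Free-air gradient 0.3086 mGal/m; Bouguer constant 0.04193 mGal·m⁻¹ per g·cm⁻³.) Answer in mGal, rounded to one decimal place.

-43.0

Δg_SB(A) = 978711.31 − 979070.55 + 0.3086×1751.4 − 0.04193×1.99×1751.4 = 35.10 mGal
Δg_SB(B) = 978964.48 − 979070.55 + 0.3086×436.0 − 0.04193×1.99×436.0 = -7.90 mGal
Difference = -7.90 − (35.10) = -43.00 mGal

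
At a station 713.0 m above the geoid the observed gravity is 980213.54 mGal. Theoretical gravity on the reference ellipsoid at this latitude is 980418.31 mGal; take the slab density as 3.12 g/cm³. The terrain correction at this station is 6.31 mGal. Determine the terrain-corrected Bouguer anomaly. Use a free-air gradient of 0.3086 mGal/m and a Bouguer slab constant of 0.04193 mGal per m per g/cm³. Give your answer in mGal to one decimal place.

-71.7

Free-air correction = 0.3086 × 713.0 = 220.03 mGal
Free-air anomaly = 980213.54 − 980418.31 + (220.03) = 15.26 mGal
Bouguer slab correction = 0.04193 × 3.12 × 713.0 = 93.28 mGal
Simple Bouguer anomaly = 15.26 − (93.28) = -78.02 mGal
Complete Bouguer anomaly = -78.02 + 6.31 = -71.71 mGal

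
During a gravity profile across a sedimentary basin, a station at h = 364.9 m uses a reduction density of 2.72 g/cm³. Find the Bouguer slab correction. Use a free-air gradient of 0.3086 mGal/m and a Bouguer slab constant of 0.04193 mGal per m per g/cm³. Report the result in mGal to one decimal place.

Bouguer slab correction = 0.04193 × 2.72 × 364.9 = 41.6 mGal

41.6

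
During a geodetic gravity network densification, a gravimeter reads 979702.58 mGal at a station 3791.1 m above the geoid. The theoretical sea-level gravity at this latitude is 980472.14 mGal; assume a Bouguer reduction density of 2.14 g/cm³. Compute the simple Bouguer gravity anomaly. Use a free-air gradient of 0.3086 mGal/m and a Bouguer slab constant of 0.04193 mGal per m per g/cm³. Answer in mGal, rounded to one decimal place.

Free-air correction = 0.3086 × 3791.1 = 1169.93 mGal
Free-air anomaly = 979702.58 − 980472.14 + (1169.93) = 400.37 mGal
Bouguer slab correction = 0.04193 × 2.14 × 3791.1 = 340.18 mGal
Simple Bouguer anomaly = 400.37 − (340.18) = 60.19 mGal

60.2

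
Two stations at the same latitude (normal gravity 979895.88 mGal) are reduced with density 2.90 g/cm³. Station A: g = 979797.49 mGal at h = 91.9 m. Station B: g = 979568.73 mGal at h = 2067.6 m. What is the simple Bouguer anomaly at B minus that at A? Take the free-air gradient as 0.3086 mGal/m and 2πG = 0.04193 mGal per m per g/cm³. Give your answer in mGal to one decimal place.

140.7

Δg_SB(A) = 979797.49 − 979895.88 + 0.3086×91.9 − 0.04193×2.90×91.9 = -81.20 mGal
Δg_SB(B) = 979568.73 − 979895.88 + 0.3086×2067.6 − 0.04193×2.90×2067.6 = 59.50 mGal
Difference = 59.50 − (-81.20) = 140.70 mGal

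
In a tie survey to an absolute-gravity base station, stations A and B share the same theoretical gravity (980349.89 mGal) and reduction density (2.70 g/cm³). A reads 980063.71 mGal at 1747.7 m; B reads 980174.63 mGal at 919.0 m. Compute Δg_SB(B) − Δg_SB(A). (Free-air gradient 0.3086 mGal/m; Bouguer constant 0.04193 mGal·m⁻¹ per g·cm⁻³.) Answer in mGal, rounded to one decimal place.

-51.0

Δg_SB(A) = 980063.71 − 980349.89 + 0.3086×1747.7 − 0.04193×2.70×1747.7 = 55.30 mGal
Δg_SB(B) = 980174.63 − 980349.89 + 0.3086×919.0 − 0.04193×2.70×919.0 = 4.30 mGal
Difference = 4.30 − (55.30) = -51.00 mGal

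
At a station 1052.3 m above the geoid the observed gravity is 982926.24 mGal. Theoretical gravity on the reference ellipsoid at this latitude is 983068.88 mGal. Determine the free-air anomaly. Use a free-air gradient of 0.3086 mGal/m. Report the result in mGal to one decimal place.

182.1

Free-air correction = 0.3086 × 1052.3 = 324.74 mGal
Free-air anomaly = 982926.24 − 983068.88 + (324.74) = 182.10 mGal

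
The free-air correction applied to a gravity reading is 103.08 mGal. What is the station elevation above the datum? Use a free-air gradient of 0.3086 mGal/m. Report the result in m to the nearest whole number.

334

h = 103.08 / 0.3086 = 334.02 m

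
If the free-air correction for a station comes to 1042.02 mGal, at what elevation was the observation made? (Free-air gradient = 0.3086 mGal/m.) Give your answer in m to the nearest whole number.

h = 1042.02 / 0.3086 = 3376.60 m

3377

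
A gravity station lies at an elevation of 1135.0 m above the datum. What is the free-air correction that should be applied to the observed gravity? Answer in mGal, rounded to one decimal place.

Free-air correction = 0.3086 × 1135.0 = 350.3 mGal

350.3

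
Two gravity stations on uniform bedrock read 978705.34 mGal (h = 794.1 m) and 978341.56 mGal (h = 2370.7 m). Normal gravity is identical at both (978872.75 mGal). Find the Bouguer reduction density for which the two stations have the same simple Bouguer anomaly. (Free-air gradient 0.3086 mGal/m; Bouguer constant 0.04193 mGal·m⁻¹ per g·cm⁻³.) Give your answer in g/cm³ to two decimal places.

1.86

Δg_obs = 978341.56 − 978705.34 = -363.78 mGal over Δh = 2370.7 − 794.1 = 1576.6 m
Equal Bouguer anomalies ⇒ Δg_obs + (0.3086 − 0.04193ρ)·Δh = 0
0.3086 − 0.04193ρ = −Δg_obs/Δh = 0.23074
ρ = (0.3086 − 0.23074) / 0.04193 = 1.86 g/cm³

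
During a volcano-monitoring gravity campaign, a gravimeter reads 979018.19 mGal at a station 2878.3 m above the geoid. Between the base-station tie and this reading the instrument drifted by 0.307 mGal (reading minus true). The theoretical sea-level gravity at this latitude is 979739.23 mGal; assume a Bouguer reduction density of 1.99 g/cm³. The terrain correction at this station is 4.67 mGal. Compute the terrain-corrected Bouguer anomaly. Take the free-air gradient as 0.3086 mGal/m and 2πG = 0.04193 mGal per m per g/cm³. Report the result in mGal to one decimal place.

-68.6

Drift-corrected reading = 979018.19 − (0.307) = 979017.883 mGal
Free-air correction = 0.3086 × 2878.3 = 888.24 mGal
Free-air anomaly = 979017.883 − 979739.23 + (888.24) = 166.893 mGal
Bouguer slab correction = 0.04193 × 1.99 × 2878.3 = 240.17 mGal
Simple Bouguer anomaly = 166.893 − (240.17) = -73.277 mGal
Complete Bouguer anomaly = -73.277 + 4.67 = -68.607 mGal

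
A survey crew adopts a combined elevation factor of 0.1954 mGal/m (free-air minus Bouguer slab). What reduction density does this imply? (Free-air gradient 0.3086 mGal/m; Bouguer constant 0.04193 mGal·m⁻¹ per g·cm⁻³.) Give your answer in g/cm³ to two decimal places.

2.70

0.1954 = 0.3086 − 0.04193 × ρ
ρ = (0.3086 − 0.1954) / 0.04193 = 2.70 g/cm³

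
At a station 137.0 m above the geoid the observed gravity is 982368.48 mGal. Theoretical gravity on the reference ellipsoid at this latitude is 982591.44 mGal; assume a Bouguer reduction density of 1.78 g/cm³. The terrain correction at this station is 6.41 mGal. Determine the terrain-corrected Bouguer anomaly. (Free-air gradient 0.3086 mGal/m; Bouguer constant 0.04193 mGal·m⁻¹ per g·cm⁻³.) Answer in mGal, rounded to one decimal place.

-184.5

Free-air correction = 0.3086 × 137.0 = 42.28 mGal
Free-air anomaly = 982368.48 − 982591.44 + (42.28) = -180.68 mGal
Bouguer slab correction = 0.04193 × 1.78 × 137.0 = 10.23 mGal
Simple Bouguer anomaly = -180.68 − (10.23) = -190.91 mGal
Complete Bouguer anomaly = -190.91 + 6.41 = -184.50 mGal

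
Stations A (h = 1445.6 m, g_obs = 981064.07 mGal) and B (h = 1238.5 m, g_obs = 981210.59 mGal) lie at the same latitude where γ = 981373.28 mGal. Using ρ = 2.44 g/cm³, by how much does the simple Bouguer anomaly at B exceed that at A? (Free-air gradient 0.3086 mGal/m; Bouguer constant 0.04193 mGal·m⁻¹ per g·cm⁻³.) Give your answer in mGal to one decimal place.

103.8

Δg_SB(A) = 981064.07 − 981373.28 + 0.3086×1445.6 − 0.04193×2.44×1445.6 = -11.00 mGal
Δg_SB(B) = 981210.59 − 981373.28 + 0.3086×1238.5 − 0.04193×2.44×1238.5 = 92.80 mGal
Difference = 92.80 − (-11.00) = 103.80 mGal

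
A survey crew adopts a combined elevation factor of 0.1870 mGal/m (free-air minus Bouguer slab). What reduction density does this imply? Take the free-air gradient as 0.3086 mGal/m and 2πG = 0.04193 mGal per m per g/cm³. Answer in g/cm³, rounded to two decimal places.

0.1870 = 0.3086 − 0.04193 × ρ
ρ = (0.3086 − 0.1870) / 0.04193 = 2.90 g/cm³

2.90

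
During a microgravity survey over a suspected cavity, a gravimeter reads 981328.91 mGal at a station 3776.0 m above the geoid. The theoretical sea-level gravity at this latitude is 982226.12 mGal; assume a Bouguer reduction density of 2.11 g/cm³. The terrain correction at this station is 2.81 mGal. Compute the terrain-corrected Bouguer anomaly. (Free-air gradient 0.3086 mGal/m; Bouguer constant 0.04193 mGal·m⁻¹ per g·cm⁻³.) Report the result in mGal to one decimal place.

Free-air correction = 0.3086 × 3776.0 = 1165.27 mGal
Free-air anomaly = 981328.91 − 982226.12 + (1165.27) = 268.06 mGal
Bouguer slab correction = 0.04193 × 2.11 × 3776.0 = 334.07 mGal
Simple Bouguer anomaly = 268.06 − (334.07) = -66.01 mGal
Complete Bouguer anomaly = -66.01 + 2.81 = -63.20 mGal

-63.2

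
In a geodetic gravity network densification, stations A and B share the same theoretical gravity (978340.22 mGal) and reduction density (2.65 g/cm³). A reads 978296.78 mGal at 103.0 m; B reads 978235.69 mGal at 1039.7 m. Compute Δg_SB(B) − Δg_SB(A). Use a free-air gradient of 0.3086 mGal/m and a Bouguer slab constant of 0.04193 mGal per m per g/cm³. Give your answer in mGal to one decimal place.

Δg_SB(A) = 978296.78 − 978340.22 + 0.3086×103.0 − 0.04193×2.65×103.0 = -23.10 mGal
Δg_SB(B) = 978235.69 − 978340.22 + 0.3086×1039.7 − 0.04193×2.65×1039.7 = 100.80 mGal
Difference = 100.80 − (-23.10) = 123.90 mGal

123.9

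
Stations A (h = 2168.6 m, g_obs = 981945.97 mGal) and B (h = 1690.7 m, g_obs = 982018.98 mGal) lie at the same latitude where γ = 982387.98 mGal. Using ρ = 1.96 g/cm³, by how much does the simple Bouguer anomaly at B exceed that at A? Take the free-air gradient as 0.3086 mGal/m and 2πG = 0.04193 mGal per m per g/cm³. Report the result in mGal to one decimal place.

-35.2

Δg_SB(A) = 981945.97 − 982387.98 + 0.3086×2168.6 − 0.04193×1.96×2168.6 = 49.00 mGal
Δg_SB(B) = 982018.98 − 982387.98 + 0.3086×1690.7 − 0.04193×1.96×1690.7 = 13.80 mGal
Difference = 13.80 − (49.00) = -35.20 mGal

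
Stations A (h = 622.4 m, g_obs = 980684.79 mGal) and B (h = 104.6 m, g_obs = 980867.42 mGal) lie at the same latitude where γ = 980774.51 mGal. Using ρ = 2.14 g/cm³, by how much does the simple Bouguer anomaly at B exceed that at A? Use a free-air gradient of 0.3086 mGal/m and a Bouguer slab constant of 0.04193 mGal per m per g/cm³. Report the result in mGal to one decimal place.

69.3

Δg_SB(A) = 980684.79 − 980774.51 + 0.3086×622.4 − 0.04193×2.14×622.4 = 46.50 mGal
Δg_SB(B) = 980867.42 − 980774.51 + 0.3086×104.6 − 0.04193×2.14×104.6 = 115.80 mGal
Difference = 115.80 − (46.50) = 69.30 mGal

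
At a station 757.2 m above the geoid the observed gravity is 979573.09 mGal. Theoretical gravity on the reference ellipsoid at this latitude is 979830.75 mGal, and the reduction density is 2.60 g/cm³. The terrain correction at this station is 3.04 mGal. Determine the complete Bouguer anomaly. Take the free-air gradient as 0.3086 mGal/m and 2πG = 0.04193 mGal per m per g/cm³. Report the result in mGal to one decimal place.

Free-air correction = 0.3086 × 757.2 = 233.67 mGal
Free-air anomaly = 979573.09 − 979830.75 + (233.67) = -23.99 mGal
Bouguer slab correction = 0.04193 × 2.60 × 757.2 = 82.55 mGal
Simple Bouguer anomaly = -23.99 − (82.55) = -106.54 mGal
Complete Bouguer anomaly = -106.54 + 3.04 = -103.50 mGal

-103.5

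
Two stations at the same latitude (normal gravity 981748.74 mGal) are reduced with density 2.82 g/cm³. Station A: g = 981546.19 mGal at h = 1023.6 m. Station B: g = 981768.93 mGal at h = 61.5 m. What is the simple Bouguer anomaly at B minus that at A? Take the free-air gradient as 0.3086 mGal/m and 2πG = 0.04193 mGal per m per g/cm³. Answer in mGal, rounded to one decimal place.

Δg_SB(A) = 981546.19 − 981748.74 + 0.3086×1023.6 − 0.04193×2.82×1023.6 = -7.70 mGal
Δg_SB(B) = 981768.93 − 981748.74 + 0.3086×61.5 − 0.04193×2.82×61.5 = 31.90 mGal
Difference = 31.90 − (-7.70) = 39.60 mGal

39.6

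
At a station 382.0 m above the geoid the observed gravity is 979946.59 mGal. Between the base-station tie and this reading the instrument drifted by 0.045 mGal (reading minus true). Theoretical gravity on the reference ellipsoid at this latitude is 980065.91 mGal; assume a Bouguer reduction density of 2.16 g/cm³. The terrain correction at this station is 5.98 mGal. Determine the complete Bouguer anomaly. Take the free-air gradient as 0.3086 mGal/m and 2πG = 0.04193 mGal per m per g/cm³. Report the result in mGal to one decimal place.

Drift-corrected reading = 979946.59 − (0.045) = 979946.545 mGal
Free-air correction = 0.3086 × 382.0 = 117.89 mGal
Free-air anomaly = 979946.545 − 980065.91 + (117.89) = -1.475 mGal
Bouguer slab correction = 0.04193 × 2.16 × 382.0 = 34.60 mGal
Simple Bouguer anomaly = -1.475 − (34.60) = -36.075 mGal
Complete Bouguer anomaly = -36.075 + 5.98 = -30.095 mGal

-30.1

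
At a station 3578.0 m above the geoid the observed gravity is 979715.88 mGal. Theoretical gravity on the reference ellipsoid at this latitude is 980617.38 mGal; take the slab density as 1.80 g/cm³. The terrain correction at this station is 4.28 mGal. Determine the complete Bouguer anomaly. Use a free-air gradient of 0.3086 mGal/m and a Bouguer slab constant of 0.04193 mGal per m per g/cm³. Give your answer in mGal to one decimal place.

-63.1

Free-air correction = 0.3086 × 3578.0 = 1104.17 mGal
Free-air anomaly = 979715.88 − 980617.38 + (1104.17) = 202.67 mGal
Bouguer slab correction = 0.04193 × 1.80 × 3578.0 = 270.05 mGal
Simple Bouguer anomaly = 202.67 − (270.05) = -67.38 mGal
Complete Bouguer anomaly = -67.38 + 4.28 = -63.10 mGal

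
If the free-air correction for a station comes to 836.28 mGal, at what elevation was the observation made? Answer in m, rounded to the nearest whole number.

h = 836.28 / 0.3086 = 2709.92 m

2710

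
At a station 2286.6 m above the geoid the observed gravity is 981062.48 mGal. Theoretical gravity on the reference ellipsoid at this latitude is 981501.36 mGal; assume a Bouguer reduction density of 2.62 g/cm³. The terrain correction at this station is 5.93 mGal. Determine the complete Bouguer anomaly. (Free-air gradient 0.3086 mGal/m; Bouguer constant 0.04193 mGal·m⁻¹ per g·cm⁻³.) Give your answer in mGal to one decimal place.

21.5

Free-air correction = 0.3086 × 2286.6 = 705.64 mGal
Free-air anomaly = 981062.48 − 981501.36 + (705.64) = 266.76 mGal
Bouguer slab correction = 0.04193 × 2.62 × 2286.6 = 251.20 mGal
Simple Bouguer anomaly = 266.76 − (251.20) = 15.56 mGal
Complete Bouguer anomaly = 15.56 + 5.93 = 21.49 mGal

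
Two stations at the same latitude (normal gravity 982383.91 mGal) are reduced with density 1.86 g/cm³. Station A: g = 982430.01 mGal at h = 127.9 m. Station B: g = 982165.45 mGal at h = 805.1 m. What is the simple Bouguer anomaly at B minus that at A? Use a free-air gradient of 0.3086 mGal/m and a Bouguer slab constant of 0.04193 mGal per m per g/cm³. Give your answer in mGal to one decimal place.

-108.4

Δg_SB(A) = 982430.01 − 982383.91 + 0.3086×127.9 − 0.04193×1.86×127.9 = 75.60 mGal
Δg_SB(B) = 982165.45 − 982383.91 + 0.3086×805.1 − 0.04193×1.86×805.1 = -32.80 mGal
Difference = -32.80 − (75.60) = -108.40 mGal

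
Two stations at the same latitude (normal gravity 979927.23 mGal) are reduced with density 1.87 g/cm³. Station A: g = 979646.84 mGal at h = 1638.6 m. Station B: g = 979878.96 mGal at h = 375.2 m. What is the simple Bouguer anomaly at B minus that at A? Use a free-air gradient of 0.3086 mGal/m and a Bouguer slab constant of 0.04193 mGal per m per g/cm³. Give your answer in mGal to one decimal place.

-58.7

Δg_SB(A) = 979646.84 − 979927.23 + 0.3086×1638.6 − 0.04193×1.87×1638.6 = 96.80 mGal
Δg_SB(B) = 979878.96 − 979927.23 + 0.3086×375.2 − 0.04193×1.87×375.2 = 38.10 mGal
Difference = 38.10 − (96.80) = -58.70 mGal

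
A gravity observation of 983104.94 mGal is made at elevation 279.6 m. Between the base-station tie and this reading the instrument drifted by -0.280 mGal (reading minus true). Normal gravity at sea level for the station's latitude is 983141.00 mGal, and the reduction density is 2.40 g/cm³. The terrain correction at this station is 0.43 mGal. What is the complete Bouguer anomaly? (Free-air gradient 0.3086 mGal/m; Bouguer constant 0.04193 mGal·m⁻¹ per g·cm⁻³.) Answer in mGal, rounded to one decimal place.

Drift-corrected reading = 983104.94 − (-0.280) = 983105.220 mGal
Free-air correction = 0.3086 × 279.6 = 86.28 mGal
Free-air anomaly = 983105.220 − 983141.00 + (86.28) = 50.500 mGal
Bouguer slab correction = 0.04193 × 2.40 × 279.6 = 28.14 mGal
Simple Bouguer anomaly = 50.500 − (28.14) = 22.360 mGal
Complete Bouguer anomaly = 22.360 + 0.43 = 22.790 mGal

22.8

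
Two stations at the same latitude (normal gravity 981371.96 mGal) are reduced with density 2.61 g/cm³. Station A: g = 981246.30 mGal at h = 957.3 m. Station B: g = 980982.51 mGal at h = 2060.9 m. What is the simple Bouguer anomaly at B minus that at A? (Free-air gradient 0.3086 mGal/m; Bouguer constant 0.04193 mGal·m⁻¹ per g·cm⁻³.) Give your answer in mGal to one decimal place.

-44.0

Δg_SB(A) = 981246.30 − 981371.96 + 0.3086×957.3 − 0.04193×2.61×957.3 = 65.00 mGal
Δg_SB(B) = 980982.51 − 981371.96 + 0.3086×2060.9 − 0.04193×2.61×2060.9 = 21.00 mGal
Difference = 21.00 − (65.00) = -44.00 mGal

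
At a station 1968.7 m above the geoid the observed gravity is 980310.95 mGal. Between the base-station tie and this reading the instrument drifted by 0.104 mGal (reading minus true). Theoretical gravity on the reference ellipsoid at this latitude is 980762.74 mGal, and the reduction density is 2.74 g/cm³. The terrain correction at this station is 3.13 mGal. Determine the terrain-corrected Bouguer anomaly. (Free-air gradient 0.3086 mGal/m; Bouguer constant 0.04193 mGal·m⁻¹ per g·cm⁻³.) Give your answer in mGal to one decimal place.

-67.4

Drift-corrected reading = 980310.95 − (0.104) = 980310.846 mGal
Free-air correction = 0.3086 × 1968.7 = 607.54 mGal
Free-air anomaly = 980310.846 − 980762.74 + (607.54) = 155.646 mGal
Bouguer slab correction = 0.04193 × 2.74 × 1968.7 = 226.18 mGal
Simple Bouguer anomaly = 155.646 − (226.18) = -70.534 mGal
Complete Bouguer anomaly = -70.534 + 3.13 = -67.404 mGal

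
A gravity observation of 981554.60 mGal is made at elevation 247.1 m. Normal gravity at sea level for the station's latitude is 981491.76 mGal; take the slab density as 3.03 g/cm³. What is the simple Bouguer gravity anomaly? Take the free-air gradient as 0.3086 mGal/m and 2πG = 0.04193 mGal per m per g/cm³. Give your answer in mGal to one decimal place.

107.7

Free-air correction = 0.3086 × 247.1 = 76.26 mGal
Free-air anomaly = 981554.60 − 981491.76 + (76.26) = 139.10 mGal
Bouguer slab correction = 0.04193 × 3.03 × 247.1 = 31.39 mGal
Simple Bouguer anomaly = 139.10 − (31.39) = 107.71 mGal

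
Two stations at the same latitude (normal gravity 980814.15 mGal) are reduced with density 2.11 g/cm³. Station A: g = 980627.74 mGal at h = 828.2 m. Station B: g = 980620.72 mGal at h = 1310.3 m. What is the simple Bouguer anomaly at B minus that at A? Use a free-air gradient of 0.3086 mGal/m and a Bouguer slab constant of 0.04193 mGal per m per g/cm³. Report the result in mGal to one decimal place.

99.1

Δg_SB(A) = 980627.74 − 980814.15 + 0.3086×828.2 − 0.04193×2.11×828.2 = -4.10 mGal
Δg_SB(B) = 980620.72 − 980814.15 + 0.3086×1310.3 − 0.04193×2.11×1310.3 = 95.00 mGal
Difference = 95.00 − (-4.10) = 99.10 mGal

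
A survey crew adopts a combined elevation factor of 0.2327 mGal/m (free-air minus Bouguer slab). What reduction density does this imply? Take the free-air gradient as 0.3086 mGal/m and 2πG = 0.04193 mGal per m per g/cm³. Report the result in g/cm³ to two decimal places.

1.81

0.2327 = 0.3086 − 0.04193 × ρ
ρ = (0.3086 − 0.2327) / 0.04193 = 1.81 g/cm³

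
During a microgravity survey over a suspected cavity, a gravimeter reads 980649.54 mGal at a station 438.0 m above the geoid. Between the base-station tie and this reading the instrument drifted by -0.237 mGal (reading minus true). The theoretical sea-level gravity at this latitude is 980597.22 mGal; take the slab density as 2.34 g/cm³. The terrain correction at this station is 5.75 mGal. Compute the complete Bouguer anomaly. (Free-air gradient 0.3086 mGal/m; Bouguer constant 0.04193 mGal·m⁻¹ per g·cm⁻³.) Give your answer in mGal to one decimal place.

Drift-corrected reading = 980649.54 − (-0.237) = 980649.777 mGal
Free-air correction = 0.3086 × 438.0 = 135.17 mGal
Free-air anomaly = 980649.777 − 980597.22 + (135.17) = 187.727 mGal
Bouguer slab correction = 0.04193 × 2.34 × 438.0 = 42.97 mGal
Simple Bouguer anomaly = 187.727 − (42.97) = 144.757 mGal
Complete Bouguer anomaly = 144.757 + 5.75 = 150.507 mGal

150.5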